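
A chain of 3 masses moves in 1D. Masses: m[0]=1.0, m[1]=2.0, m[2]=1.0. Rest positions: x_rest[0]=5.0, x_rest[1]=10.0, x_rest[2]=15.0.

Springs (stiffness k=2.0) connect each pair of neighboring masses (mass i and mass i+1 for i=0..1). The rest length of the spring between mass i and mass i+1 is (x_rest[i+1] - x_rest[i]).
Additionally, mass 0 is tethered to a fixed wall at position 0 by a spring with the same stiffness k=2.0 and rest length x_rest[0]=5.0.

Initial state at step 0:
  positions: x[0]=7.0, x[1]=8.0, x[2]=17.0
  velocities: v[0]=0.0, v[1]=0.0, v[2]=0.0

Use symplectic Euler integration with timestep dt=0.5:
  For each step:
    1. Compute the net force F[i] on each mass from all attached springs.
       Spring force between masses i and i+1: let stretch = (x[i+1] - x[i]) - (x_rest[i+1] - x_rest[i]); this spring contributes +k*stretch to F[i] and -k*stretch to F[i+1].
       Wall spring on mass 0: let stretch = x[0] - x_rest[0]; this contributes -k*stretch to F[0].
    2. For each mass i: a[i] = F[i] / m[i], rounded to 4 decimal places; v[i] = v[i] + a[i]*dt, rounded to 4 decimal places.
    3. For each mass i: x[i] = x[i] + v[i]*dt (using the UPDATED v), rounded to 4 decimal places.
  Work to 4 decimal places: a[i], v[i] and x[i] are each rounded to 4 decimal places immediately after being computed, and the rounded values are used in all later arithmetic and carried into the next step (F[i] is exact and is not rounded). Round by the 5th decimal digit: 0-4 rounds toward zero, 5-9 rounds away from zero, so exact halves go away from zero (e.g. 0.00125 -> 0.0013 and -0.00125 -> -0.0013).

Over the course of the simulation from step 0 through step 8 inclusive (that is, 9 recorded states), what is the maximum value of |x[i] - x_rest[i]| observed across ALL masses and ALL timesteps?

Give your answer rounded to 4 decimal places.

Answer: 3.7539

Derivation:
Step 0: x=[7.0000 8.0000 17.0000] v=[0.0000 0.0000 0.0000]
Step 1: x=[4.0000 10.0000 15.0000] v=[-6.0000 4.0000 -4.0000]
Step 2: x=[2.0000 11.7500 13.0000] v=[-4.0000 3.5000 -4.0000]
Step 3: x=[3.8750 11.3750 12.8750] v=[3.7500 -0.7500 -0.2500]
Step 4: x=[7.5625 9.5000 14.5000] v=[7.3750 -3.7500 3.2500]
Step 5: x=[8.4375 8.3906 16.1250] v=[1.7500 -2.2188 3.2500]
Step 6: x=[5.0703 9.2266 16.3828] v=[-6.7344 1.6719 0.5156]
Step 7: x=[1.2461 10.8126 15.5625] v=[-7.6484 3.1719 -1.6406]
Step 8: x=[1.5821 11.1944 14.8673] v=[0.6720 0.7636 -1.3905]
Max displacement = 3.7539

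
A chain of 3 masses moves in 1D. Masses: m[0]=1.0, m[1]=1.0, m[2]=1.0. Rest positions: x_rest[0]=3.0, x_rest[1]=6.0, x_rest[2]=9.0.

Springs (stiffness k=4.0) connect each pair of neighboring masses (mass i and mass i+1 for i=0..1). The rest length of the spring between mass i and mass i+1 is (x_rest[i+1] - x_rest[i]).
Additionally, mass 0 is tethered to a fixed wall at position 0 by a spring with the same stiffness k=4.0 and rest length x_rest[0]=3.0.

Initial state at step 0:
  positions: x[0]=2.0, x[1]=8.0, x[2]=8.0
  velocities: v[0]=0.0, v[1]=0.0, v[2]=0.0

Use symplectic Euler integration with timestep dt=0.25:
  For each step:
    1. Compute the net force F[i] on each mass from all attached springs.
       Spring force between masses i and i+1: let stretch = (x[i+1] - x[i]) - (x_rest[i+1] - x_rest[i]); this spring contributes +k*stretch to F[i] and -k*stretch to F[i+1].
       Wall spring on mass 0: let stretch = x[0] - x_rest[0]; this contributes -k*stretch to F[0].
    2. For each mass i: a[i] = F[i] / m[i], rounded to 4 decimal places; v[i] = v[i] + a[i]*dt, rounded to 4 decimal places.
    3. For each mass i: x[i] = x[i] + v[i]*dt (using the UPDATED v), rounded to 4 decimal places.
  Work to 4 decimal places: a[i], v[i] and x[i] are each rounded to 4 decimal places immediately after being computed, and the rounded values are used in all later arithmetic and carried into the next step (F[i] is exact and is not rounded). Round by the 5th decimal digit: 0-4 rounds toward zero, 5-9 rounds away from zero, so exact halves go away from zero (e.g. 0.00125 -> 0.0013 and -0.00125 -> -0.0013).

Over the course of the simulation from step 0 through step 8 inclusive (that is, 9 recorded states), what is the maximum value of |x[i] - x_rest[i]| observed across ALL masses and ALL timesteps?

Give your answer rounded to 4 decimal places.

Answer: 2.0156

Derivation:
Step 0: x=[2.0000 8.0000 8.0000] v=[0.0000 0.0000 0.0000]
Step 1: x=[3.0000 6.5000 8.7500] v=[4.0000 -6.0000 3.0000]
Step 2: x=[4.1250 4.6875 9.6875] v=[4.5000 -7.2500 3.7500]
Step 3: x=[4.3594 3.9844 10.1250] v=[0.9375 -2.8125 1.7500]
Step 4: x=[3.4102 4.9102 9.7774] v=[-3.7969 3.7031 -1.3906]
Step 5: x=[1.9834 6.6778 8.9630] v=[-5.7071 7.0703 -3.2578]
Step 6: x=[1.2344 7.8431 8.3273] v=[-2.9961 4.6611 -2.5430]
Step 7: x=[1.8290 7.4773 8.3205] v=[2.3782 -1.4634 -0.0272]
Step 8: x=[3.3784 5.9102 8.8529] v=[6.1975 -6.2685 2.1296]
Max displacement = 2.0156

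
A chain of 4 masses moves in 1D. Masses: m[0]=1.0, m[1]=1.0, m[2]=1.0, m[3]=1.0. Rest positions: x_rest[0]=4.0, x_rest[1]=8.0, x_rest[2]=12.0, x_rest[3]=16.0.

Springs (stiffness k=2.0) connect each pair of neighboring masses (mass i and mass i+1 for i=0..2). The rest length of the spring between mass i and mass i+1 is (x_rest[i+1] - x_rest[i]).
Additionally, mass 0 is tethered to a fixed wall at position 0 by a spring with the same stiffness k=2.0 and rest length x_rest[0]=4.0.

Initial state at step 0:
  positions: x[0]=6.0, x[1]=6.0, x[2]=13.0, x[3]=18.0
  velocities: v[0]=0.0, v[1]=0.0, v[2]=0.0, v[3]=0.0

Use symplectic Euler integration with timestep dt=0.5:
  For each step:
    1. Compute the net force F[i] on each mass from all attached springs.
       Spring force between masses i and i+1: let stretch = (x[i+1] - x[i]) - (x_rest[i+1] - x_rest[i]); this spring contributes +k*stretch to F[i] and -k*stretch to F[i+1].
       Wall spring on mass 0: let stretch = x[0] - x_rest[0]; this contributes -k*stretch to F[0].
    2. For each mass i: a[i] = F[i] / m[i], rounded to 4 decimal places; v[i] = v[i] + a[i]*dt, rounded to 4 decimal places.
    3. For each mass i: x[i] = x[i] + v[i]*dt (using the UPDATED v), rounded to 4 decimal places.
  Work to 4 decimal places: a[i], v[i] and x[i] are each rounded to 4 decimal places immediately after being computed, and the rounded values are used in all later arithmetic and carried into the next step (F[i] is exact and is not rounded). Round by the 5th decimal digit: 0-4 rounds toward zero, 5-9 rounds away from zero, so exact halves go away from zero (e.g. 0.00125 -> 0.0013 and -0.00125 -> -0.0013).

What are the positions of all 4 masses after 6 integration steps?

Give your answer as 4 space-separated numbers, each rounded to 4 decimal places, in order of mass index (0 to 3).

Answer: 3.3282 9.7813 9.6407 17.0782

Derivation:
Step 0: x=[6.0000 6.0000 13.0000 18.0000] v=[0.0000 0.0000 0.0000 0.0000]
Step 1: x=[3.0000 9.5000 12.0000 17.5000] v=[-6.0000 7.0000 -2.0000 -1.0000]
Step 2: x=[1.7500 11.0000 12.5000 16.2500] v=[-2.5000 3.0000 1.0000 -2.5000]
Step 3: x=[4.2500 8.6250 14.1250 15.1250] v=[5.0000 -4.7500 3.2500 -2.2500]
Step 4: x=[6.8125 6.8125 13.5000 15.5000] v=[5.1250 -3.6250 -1.2500 0.7500]
Step 5: x=[5.9688 8.3438 10.5313 16.8750] v=[-1.6875 3.0625 -5.9375 2.7500]
Step 6: x=[3.3282 9.7813 9.6407 17.0782] v=[-5.2813 2.8750 -1.7813 0.4063]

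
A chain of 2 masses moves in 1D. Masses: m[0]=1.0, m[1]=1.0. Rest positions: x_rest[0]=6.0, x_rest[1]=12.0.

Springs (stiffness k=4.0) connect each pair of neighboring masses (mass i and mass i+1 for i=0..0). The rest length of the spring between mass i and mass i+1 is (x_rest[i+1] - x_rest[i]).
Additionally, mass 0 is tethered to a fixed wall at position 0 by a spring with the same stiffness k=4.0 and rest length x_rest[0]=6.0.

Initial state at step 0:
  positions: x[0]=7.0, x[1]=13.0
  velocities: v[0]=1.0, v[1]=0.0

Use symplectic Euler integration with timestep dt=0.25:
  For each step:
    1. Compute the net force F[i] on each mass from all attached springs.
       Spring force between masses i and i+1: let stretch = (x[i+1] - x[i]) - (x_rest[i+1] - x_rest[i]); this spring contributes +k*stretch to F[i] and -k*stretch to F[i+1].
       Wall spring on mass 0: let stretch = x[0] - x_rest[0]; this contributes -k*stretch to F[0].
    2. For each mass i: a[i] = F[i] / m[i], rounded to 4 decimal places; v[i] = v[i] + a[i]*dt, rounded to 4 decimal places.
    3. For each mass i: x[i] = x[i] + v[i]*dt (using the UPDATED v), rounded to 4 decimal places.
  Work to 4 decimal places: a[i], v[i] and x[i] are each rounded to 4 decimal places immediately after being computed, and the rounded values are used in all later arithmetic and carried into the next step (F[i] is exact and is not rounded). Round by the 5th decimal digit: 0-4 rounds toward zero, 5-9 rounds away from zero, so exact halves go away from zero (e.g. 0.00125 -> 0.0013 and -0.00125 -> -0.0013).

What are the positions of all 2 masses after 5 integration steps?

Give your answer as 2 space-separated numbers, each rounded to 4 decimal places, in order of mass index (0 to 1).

Answer: 5.8789 12.3594

Derivation:
Step 0: x=[7.0000 13.0000] v=[1.0000 0.0000]
Step 1: x=[7.0000 13.0000] v=[0.0000 0.0000]
Step 2: x=[6.7500 13.0000] v=[-1.0000 0.0000]
Step 3: x=[6.3750 12.9375] v=[-1.5000 -0.2500]
Step 4: x=[6.0469 12.7344] v=[-1.3125 -0.8125]
Step 5: x=[5.8789 12.3594] v=[-0.6719 -1.5000]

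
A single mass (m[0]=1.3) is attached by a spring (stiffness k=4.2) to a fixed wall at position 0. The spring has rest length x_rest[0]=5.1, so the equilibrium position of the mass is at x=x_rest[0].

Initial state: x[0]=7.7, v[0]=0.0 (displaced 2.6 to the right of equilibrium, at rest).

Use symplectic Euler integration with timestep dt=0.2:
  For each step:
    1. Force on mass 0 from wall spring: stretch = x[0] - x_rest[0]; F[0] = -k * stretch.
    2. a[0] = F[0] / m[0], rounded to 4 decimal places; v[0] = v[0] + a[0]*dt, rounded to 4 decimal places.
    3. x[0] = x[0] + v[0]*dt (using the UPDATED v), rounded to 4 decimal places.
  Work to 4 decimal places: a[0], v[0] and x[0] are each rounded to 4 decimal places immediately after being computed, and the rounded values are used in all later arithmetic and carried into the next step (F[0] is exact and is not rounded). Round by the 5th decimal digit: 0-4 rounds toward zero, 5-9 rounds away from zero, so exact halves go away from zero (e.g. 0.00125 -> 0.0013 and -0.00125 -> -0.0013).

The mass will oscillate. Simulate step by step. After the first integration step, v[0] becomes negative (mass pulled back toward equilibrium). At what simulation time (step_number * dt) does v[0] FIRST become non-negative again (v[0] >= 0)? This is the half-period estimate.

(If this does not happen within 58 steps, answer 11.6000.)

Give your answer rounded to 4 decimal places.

Step 0: x=[7.7000] v=[0.0000]
Step 1: x=[7.3640] v=[-1.6800]
Step 2: x=[6.7354] v=[-3.1429]
Step 3: x=[5.8955] v=[-4.1996]
Step 4: x=[4.9528] v=[-4.7136]
Step 5: x=[4.0291] v=[-4.6185]
Step 6: x=[3.2438] v=[-3.9265]
Step 7: x=[2.6984] v=[-2.7271]
Step 8: x=[2.4633] v=[-1.1753]
Step 9: x=[2.5690] v=[0.5284]
First v>=0 after going negative at step 9, time=1.8000

Answer: 1.8000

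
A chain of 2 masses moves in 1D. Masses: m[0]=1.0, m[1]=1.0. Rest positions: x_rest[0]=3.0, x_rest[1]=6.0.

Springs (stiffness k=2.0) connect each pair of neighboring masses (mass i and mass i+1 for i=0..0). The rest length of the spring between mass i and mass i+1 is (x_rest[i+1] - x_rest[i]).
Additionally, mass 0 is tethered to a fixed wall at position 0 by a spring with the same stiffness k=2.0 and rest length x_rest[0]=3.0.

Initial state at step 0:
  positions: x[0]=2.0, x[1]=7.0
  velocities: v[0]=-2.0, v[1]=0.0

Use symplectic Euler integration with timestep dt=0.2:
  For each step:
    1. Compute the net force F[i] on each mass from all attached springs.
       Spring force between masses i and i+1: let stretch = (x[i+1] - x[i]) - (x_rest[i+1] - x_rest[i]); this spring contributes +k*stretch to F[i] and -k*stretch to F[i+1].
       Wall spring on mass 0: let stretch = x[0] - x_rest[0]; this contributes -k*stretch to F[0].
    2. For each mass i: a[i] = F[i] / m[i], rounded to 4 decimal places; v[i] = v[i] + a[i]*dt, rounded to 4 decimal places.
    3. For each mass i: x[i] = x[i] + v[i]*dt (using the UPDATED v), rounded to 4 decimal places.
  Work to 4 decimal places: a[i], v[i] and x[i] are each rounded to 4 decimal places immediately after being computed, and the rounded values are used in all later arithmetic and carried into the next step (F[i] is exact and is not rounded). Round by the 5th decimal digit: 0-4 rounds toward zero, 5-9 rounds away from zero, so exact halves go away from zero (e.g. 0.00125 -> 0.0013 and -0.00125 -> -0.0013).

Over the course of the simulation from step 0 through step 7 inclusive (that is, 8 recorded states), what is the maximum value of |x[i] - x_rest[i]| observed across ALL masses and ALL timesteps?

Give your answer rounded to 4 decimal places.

Answer: 1.6373

Derivation:
Step 0: x=[2.0000 7.0000] v=[-2.0000 0.0000]
Step 1: x=[1.8400 6.8400] v=[-0.8000 -0.8000]
Step 2: x=[1.9328 6.5200] v=[0.4640 -1.6000]
Step 3: x=[2.2380 6.0730] v=[1.5258 -2.2349]
Step 4: x=[2.6709 5.5592] v=[2.1646 -2.5689]
Step 5: x=[3.1212 5.0544] v=[2.2516 -2.5242]
Step 6: x=[3.4765 4.6349] v=[1.7764 -2.0975]
Step 7: x=[3.6463 4.3627] v=[0.8492 -1.3609]
Max displacement = 1.6373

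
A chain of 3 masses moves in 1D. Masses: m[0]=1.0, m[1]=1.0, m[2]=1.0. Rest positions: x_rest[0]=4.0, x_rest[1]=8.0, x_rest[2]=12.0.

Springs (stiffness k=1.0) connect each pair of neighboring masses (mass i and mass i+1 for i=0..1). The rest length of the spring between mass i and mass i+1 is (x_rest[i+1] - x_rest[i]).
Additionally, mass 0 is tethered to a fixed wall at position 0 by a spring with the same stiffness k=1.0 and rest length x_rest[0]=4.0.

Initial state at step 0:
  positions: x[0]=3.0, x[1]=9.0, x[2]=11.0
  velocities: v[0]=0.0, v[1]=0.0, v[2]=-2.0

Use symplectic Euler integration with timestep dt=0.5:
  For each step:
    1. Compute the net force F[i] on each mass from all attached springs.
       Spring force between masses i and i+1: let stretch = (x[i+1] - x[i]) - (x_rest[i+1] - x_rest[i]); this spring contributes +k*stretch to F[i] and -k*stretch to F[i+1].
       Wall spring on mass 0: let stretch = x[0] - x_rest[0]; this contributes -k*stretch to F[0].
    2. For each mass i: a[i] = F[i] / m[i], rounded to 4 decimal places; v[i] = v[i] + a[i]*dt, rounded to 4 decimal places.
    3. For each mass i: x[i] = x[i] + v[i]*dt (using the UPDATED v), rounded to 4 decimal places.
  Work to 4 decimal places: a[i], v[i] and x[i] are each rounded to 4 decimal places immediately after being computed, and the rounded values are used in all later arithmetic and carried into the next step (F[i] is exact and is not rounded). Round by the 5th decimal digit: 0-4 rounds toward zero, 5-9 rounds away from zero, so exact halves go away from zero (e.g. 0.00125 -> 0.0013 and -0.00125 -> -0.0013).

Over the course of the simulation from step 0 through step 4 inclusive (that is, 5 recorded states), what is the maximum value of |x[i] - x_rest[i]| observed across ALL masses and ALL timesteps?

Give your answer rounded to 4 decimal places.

Answer: 2.4062

Derivation:
Step 0: x=[3.0000 9.0000 11.0000] v=[0.0000 0.0000 -2.0000]
Step 1: x=[3.7500 8.0000 10.5000] v=[1.5000 -2.0000 -1.0000]
Step 2: x=[4.6250 6.5625 10.3750] v=[1.7500 -2.8750 -0.2500]
Step 3: x=[4.8282 5.5938 10.2969] v=[0.4063 -1.9375 -0.1563]
Step 4: x=[4.0157 5.6095 10.0430] v=[-1.6250 0.0313 -0.5079]
Max displacement = 2.4062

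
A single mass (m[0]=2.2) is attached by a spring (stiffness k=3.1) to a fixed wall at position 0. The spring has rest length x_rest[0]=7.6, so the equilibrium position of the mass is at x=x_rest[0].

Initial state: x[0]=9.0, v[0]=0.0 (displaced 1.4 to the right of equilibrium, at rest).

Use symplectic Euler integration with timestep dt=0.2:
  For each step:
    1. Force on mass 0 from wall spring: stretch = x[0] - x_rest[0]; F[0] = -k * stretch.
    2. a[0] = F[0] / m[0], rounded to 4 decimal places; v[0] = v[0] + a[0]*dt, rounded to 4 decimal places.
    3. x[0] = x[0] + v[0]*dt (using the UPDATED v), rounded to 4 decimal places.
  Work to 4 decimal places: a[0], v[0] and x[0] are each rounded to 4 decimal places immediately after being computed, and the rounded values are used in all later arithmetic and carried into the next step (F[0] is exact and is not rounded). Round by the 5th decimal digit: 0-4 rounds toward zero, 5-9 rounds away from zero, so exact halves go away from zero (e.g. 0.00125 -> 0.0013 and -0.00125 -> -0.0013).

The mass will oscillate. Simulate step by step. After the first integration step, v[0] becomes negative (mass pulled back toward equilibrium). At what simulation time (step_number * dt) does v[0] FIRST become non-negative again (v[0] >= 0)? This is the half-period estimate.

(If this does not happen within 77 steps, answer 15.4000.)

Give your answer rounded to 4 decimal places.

Answer: 2.8000

Derivation:
Step 0: x=[9.0000] v=[0.0000]
Step 1: x=[8.9211] v=[-0.3945]
Step 2: x=[8.7677] v=[-0.7668]
Step 3: x=[8.5485] v=[-1.0959]
Step 4: x=[8.2759] v=[-1.3632]
Step 5: x=[7.9652] v=[-1.5537]
Step 6: x=[7.6339] v=[-1.6566]
Step 7: x=[7.3007] v=[-1.6662]
Step 8: x=[6.9843] v=[-1.5819]
Step 9: x=[6.7026] v=[-1.4084]
Step 10: x=[6.4715] v=[-1.1555]
Step 11: x=[6.3040] v=[-0.8375]
Step 12: x=[6.2095] v=[-0.4723]
Step 13: x=[6.1934] v=[-0.0804]
Step 14: x=[6.2566] v=[0.3160]
First v>=0 after going negative at step 14, time=2.8000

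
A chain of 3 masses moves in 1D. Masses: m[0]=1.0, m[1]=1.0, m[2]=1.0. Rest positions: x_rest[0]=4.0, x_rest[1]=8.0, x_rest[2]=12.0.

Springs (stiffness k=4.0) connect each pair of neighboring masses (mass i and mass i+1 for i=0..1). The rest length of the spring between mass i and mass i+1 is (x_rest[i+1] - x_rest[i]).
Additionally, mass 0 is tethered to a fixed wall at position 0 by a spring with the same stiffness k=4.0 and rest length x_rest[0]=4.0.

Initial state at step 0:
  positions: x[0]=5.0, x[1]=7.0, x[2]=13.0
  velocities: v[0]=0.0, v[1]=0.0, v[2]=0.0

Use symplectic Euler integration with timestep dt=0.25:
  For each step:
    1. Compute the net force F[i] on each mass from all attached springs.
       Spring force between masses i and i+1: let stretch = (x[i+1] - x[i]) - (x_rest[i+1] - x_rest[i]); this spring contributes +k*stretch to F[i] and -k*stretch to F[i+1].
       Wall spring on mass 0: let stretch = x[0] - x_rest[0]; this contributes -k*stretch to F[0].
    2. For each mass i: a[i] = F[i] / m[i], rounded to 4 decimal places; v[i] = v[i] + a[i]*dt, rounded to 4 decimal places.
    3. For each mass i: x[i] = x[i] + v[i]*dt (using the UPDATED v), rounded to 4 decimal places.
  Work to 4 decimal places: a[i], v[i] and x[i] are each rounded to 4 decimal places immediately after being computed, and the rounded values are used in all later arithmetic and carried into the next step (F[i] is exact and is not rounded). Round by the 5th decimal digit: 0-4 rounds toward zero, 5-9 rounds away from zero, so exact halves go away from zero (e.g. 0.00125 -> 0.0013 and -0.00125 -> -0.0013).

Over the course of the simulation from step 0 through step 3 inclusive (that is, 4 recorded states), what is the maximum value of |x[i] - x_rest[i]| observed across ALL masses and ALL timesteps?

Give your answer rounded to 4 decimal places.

Answer: 1.5938

Derivation:
Step 0: x=[5.0000 7.0000 13.0000] v=[0.0000 0.0000 0.0000]
Step 1: x=[4.2500 8.0000 12.5000] v=[-3.0000 4.0000 -2.0000]
Step 2: x=[3.3750 9.1875 11.8750] v=[-3.5000 4.7500 -2.5000]
Step 3: x=[3.1094 9.5938 11.5781] v=[-1.0625 1.6250 -1.1875]
Max displacement = 1.5938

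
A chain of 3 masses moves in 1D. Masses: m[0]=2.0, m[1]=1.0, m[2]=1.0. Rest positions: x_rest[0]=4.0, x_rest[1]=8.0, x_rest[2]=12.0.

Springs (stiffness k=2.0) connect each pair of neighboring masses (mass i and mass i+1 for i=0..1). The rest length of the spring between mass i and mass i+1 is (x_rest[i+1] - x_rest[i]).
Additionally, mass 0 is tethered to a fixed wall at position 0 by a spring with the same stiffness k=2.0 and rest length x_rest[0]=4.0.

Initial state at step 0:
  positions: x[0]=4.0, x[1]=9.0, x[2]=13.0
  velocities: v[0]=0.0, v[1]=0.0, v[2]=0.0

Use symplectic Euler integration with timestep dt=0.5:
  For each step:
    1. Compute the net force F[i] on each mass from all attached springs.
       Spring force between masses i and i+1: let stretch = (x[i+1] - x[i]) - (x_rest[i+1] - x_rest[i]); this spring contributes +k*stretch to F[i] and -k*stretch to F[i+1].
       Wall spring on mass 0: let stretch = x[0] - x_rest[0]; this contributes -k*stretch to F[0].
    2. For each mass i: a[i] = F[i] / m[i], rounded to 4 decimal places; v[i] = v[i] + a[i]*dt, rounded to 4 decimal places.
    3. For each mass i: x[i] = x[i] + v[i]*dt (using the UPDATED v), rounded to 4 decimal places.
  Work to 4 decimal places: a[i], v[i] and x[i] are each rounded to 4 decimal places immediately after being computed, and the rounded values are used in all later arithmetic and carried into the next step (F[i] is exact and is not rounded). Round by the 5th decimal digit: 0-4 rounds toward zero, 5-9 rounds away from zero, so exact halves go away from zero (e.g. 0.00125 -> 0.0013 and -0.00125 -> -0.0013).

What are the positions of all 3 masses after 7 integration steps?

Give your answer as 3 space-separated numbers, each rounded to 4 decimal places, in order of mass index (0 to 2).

Step 0: x=[4.0000 9.0000 13.0000] v=[0.0000 0.0000 0.0000]
Step 1: x=[4.2500 8.5000 13.0000] v=[0.5000 -1.0000 0.0000]
Step 2: x=[4.5000 8.1250 12.7500] v=[0.5000 -0.7500 -0.5000]
Step 3: x=[4.5313 8.2500 12.1875] v=[0.0625 0.2500 -1.1250]
Step 4: x=[4.3594 8.4844 11.6563] v=[-0.3438 0.4688 -1.0625]
Step 5: x=[4.1289 8.2423 11.5391] v=[-0.4610 -0.4843 -0.2344]
Step 6: x=[3.8945 7.5919 11.7735] v=[-0.4688 -1.3009 0.4688]
Step 7: x=[3.6108 7.1836 11.9171] v=[-0.5674 -0.8167 0.2872]

Answer: 3.6108 7.1836 11.9171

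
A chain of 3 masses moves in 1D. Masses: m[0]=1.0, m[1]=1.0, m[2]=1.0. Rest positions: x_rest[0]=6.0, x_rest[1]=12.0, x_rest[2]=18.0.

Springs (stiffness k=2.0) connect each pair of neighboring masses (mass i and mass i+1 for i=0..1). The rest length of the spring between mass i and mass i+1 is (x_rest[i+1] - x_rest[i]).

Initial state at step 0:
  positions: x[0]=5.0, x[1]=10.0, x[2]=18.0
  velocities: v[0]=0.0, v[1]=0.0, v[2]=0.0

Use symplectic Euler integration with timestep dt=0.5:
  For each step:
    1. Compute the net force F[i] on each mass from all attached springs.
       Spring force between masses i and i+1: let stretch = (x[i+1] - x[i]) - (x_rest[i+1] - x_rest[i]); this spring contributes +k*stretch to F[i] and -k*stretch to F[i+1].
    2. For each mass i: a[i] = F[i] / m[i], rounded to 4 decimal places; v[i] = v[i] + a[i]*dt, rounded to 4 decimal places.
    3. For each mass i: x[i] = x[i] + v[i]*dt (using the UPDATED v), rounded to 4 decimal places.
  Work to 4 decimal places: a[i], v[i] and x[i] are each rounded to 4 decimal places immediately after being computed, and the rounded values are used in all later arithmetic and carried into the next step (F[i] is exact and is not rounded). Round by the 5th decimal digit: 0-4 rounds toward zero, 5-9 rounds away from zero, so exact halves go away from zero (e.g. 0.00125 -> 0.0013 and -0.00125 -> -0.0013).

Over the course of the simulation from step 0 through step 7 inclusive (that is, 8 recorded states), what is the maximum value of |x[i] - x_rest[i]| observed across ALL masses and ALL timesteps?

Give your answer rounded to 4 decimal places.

Answer: 2.1875

Derivation:
Step 0: x=[5.0000 10.0000 18.0000] v=[0.0000 0.0000 0.0000]
Step 1: x=[4.5000 11.5000 17.0000] v=[-1.0000 3.0000 -2.0000]
Step 2: x=[4.5000 12.2500 16.2500] v=[0.0000 1.5000 -1.5000]
Step 3: x=[5.3750 11.1250 16.5000] v=[1.7500 -2.2500 0.5000]
Step 4: x=[6.1250 9.8125 17.0625] v=[1.5000 -2.6250 1.1250]
Step 5: x=[5.7188 10.2813 17.0000] v=[-0.8125 0.9375 -0.1250]
Step 6: x=[4.5938 11.8282 16.5782] v=[-2.2500 3.0937 -0.8437]
Step 7: x=[4.0860 12.1329 16.7814] v=[-1.0156 0.6093 0.4063]
Max displacement = 2.1875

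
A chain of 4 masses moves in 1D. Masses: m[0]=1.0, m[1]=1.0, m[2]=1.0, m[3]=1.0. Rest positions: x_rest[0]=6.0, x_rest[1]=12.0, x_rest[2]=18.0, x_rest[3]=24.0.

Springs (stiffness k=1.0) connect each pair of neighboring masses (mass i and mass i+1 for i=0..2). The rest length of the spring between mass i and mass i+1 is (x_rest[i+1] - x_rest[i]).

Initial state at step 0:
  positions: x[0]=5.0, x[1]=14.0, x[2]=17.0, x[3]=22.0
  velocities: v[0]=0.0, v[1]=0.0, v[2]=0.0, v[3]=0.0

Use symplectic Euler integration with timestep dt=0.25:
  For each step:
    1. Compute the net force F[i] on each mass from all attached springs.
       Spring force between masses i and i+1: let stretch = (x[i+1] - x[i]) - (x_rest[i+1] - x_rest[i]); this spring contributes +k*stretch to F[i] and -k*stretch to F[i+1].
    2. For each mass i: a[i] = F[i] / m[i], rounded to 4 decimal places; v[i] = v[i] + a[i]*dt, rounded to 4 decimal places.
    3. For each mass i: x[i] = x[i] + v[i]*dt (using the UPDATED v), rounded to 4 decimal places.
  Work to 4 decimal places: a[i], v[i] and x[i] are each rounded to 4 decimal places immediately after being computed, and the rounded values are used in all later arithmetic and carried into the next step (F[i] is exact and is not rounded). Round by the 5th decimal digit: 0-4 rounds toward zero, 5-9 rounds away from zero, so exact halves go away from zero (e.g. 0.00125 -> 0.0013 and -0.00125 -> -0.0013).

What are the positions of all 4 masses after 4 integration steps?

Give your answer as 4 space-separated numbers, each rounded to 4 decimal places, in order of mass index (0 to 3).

Step 0: x=[5.0000 14.0000 17.0000 22.0000] v=[0.0000 0.0000 0.0000 0.0000]
Step 1: x=[5.1875 13.6250 17.1250 22.0625] v=[0.7500 -1.5000 0.5000 0.2500]
Step 2: x=[5.5274 12.9414 17.3399 22.1914] v=[1.3594 -2.7344 0.8594 0.5156]
Step 3: x=[5.9556 12.0693 17.5831 22.3921] v=[1.7129 -3.4883 0.9727 0.8027]
Step 4: x=[6.3909 11.1597 17.7822 22.6672] v=[1.7413 -3.6383 0.7965 1.1005]

Answer: 6.3909 11.1597 17.7822 22.6672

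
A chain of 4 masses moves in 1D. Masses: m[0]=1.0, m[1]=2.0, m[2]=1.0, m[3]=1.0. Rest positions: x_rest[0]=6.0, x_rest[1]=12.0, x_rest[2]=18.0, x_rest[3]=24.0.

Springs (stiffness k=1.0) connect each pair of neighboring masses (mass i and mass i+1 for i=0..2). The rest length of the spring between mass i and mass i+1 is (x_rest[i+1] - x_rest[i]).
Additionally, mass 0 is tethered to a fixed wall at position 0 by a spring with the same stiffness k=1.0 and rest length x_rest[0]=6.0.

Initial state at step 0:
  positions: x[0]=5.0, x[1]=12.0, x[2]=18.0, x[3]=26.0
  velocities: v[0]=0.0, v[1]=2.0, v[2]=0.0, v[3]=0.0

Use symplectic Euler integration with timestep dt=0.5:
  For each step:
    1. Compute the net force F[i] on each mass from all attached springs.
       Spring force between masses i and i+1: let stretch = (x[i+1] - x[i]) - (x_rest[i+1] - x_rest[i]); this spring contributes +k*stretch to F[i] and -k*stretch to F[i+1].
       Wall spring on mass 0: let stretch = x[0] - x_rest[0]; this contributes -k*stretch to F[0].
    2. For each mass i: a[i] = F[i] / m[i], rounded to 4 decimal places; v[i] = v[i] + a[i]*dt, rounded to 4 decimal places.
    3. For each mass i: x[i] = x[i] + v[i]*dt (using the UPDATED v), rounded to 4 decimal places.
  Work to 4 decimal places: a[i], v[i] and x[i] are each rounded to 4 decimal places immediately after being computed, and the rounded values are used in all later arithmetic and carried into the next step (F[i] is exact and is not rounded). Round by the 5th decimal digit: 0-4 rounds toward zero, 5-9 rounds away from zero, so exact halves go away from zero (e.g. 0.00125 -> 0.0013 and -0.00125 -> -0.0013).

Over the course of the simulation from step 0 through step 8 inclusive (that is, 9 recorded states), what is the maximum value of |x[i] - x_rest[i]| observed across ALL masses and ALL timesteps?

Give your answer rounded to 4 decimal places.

Step 0: x=[5.0000 12.0000 18.0000 26.0000] v=[0.0000 2.0000 0.0000 0.0000]
Step 1: x=[5.5000 12.8750 18.5000 25.5000] v=[1.0000 1.7500 1.0000 -1.0000]
Step 2: x=[6.4688 13.5313 19.3438 24.7500] v=[1.9375 1.3125 1.6875 -1.5000]
Step 3: x=[7.5860 14.0313 20.0860 24.1485] v=[2.2344 1.0000 1.4844 -1.2031]
Step 4: x=[8.4181 14.4825 20.3302 24.0313] v=[1.6641 0.9024 0.4883 -0.2344]
Step 5: x=[8.6618 14.9066 20.0377 24.4889] v=[0.4873 0.8482 -0.5850 0.9151]
Step 6: x=[8.3012 15.1915 19.5752 25.3337] v=[-0.7212 0.5698 -0.9250 1.6895]
Step 7: x=[7.5879 15.1631 19.4564 26.2389] v=[-1.4267 -0.0569 -0.2376 1.8103]
Step 8: x=[6.8714 14.7244 19.9599 26.9485] v=[-1.4331 -0.8774 1.0070 1.4191]
Max displacement = 3.1915

Answer: 3.1915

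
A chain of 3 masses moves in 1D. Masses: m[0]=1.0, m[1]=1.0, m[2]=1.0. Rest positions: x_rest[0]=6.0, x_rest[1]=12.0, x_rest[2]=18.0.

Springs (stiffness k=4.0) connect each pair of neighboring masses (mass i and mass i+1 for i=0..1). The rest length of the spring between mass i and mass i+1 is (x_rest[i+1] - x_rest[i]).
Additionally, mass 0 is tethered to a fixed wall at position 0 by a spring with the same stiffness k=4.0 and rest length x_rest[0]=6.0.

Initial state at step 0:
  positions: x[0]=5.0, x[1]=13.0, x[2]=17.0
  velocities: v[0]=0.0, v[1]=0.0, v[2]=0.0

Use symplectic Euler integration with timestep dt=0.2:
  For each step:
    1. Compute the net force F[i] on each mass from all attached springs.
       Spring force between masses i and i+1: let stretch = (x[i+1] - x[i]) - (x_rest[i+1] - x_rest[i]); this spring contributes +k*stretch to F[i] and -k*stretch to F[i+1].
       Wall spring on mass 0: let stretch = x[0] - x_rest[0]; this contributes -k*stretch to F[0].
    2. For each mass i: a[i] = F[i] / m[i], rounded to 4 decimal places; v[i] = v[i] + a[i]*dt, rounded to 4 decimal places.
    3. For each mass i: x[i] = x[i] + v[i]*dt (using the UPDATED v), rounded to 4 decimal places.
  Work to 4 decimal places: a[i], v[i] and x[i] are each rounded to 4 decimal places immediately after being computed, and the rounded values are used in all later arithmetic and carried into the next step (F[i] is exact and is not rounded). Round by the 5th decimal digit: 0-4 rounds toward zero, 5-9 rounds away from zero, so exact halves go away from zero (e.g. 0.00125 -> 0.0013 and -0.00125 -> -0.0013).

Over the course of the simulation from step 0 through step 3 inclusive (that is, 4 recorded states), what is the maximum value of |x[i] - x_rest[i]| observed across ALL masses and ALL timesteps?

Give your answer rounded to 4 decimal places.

Step 0: x=[5.0000 13.0000 17.0000] v=[0.0000 0.0000 0.0000]
Step 1: x=[5.4800 12.3600 17.3200] v=[2.4000 -3.2000 1.6000]
Step 2: x=[6.1840 11.4128 17.8064] v=[3.5200 -4.7360 2.4320]
Step 3: x=[6.7352 10.6520 18.2298] v=[2.7558 -3.8042 2.1171]
Max displacement = 1.3480

Answer: 1.3480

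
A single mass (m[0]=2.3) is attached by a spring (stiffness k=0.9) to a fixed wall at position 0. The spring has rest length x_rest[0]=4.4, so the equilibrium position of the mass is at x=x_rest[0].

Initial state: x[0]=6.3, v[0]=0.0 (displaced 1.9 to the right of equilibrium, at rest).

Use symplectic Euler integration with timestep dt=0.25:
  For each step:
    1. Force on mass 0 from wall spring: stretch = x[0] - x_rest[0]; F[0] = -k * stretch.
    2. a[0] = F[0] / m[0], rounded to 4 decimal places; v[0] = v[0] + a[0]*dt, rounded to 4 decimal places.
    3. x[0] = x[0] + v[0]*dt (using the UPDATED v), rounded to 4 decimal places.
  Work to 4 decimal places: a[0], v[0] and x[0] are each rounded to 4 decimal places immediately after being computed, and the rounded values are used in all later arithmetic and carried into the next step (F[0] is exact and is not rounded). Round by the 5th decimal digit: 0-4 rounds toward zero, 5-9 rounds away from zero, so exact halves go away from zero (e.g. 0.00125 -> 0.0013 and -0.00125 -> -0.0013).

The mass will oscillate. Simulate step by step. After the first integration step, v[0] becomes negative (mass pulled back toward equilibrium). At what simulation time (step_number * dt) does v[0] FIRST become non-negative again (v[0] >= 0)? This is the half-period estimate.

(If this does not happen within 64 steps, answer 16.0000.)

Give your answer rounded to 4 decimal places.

Step 0: x=[6.3000] v=[0.0000]
Step 1: x=[6.2535] v=[-0.1859]
Step 2: x=[6.1617] v=[-0.3672]
Step 3: x=[6.0268] v=[-0.5396]
Step 4: x=[5.8521] v=[-0.6988]
Step 5: x=[5.6419] v=[-0.8409]
Step 6: x=[5.4013] v=[-0.9624]
Step 7: x=[5.1362] v=[-1.0604]
Step 8: x=[4.8531] v=[-1.1324]
Step 9: x=[4.5589] v=[-1.1767]
Step 10: x=[4.2608] v=[-1.1923]
Step 11: x=[3.9661] v=[-1.1787]
Step 12: x=[3.6820] v=[-1.1363]
Step 13: x=[3.4155] v=[-1.0661]
Step 14: x=[3.1731] v=[-0.9698]
Step 15: x=[2.9607] v=[-0.8498]
Step 16: x=[2.7835] v=[-0.7090]
Step 17: x=[2.6458] v=[-0.5509]
Step 18: x=[2.5510] v=[-0.3793]
Step 19: x=[2.5014] v=[-0.1984]
Step 20: x=[2.4982] v=[-0.0127]
Step 21: x=[2.5416] v=[0.1734]
First v>=0 after going negative at step 21, time=5.2500

Answer: 5.2500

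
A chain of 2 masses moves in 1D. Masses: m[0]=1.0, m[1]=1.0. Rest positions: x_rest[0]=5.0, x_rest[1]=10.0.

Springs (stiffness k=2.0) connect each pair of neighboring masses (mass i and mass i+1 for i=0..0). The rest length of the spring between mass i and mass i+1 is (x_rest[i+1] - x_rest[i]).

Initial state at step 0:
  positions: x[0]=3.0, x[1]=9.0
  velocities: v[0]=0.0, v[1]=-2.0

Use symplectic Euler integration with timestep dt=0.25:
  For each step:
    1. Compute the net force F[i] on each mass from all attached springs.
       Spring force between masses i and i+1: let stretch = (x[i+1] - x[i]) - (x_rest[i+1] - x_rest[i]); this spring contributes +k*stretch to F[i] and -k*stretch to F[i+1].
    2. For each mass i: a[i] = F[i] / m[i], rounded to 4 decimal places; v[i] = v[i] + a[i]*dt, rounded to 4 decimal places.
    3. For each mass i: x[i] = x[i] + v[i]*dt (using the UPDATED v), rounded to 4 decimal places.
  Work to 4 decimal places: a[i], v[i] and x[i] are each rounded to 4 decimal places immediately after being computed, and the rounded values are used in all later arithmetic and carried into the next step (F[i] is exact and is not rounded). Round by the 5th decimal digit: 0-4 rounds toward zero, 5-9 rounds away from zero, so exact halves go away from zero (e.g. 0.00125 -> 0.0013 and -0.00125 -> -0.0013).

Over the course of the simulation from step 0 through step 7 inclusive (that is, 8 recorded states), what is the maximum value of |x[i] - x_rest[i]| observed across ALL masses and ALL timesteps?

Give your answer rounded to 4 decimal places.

Step 0: x=[3.0000 9.0000] v=[0.0000 -2.0000]
Step 1: x=[3.1250 8.3750] v=[0.5000 -2.5000]
Step 2: x=[3.2813 7.7188] v=[0.6250 -2.6250]
Step 3: x=[3.3673 7.1329] v=[0.3438 -2.3438]
Step 4: x=[3.2990 6.7013] v=[-0.2734 -1.7266]
Step 5: x=[3.0309 6.4694] v=[-1.0723 -0.9278]
Step 6: x=[2.5676 6.4326] v=[-1.8531 -0.1471]
Step 7: x=[1.9625 6.5377] v=[-2.4206 0.4204]
Max displacement = 3.5674

Answer: 3.5674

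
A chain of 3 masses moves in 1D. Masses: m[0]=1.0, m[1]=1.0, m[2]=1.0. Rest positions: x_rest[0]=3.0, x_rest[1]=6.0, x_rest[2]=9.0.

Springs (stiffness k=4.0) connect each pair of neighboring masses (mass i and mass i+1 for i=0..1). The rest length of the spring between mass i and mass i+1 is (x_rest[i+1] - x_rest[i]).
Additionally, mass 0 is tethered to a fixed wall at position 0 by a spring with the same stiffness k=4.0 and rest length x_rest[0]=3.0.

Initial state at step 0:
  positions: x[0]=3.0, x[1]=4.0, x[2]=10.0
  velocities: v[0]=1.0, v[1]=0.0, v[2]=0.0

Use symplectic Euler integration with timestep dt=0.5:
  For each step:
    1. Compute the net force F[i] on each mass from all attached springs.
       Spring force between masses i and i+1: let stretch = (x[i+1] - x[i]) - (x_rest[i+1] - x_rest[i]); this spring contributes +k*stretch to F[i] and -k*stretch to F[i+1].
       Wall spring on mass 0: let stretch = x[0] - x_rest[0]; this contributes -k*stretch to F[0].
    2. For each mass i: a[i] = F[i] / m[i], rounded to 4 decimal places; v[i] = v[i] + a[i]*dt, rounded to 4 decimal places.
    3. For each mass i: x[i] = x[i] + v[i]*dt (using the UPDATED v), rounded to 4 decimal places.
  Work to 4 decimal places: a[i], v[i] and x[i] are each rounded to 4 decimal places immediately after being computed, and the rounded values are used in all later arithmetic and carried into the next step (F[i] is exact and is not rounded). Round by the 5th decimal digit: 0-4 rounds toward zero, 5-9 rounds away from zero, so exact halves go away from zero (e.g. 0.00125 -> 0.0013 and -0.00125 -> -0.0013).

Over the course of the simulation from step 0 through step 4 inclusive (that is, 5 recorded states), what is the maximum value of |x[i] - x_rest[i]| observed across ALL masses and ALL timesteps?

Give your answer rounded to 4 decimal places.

Answer: 3.0000

Derivation:
Step 0: x=[3.0000 4.0000 10.0000] v=[1.0000 0.0000 0.0000]
Step 1: x=[1.5000 9.0000 7.0000] v=[-3.0000 10.0000 -6.0000]
Step 2: x=[6.0000 4.5000 9.0000] v=[9.0000 -9.0000 4.0000]
Step 3: x=[3.0000 6.0000 9.5000] v=[-6.0000 3.0000 1.0000]
Step 4: x=[0.0000 8.0000 9.5000] v=[-6.0000 4.0000 0.0000]
Max displacement = 3.0000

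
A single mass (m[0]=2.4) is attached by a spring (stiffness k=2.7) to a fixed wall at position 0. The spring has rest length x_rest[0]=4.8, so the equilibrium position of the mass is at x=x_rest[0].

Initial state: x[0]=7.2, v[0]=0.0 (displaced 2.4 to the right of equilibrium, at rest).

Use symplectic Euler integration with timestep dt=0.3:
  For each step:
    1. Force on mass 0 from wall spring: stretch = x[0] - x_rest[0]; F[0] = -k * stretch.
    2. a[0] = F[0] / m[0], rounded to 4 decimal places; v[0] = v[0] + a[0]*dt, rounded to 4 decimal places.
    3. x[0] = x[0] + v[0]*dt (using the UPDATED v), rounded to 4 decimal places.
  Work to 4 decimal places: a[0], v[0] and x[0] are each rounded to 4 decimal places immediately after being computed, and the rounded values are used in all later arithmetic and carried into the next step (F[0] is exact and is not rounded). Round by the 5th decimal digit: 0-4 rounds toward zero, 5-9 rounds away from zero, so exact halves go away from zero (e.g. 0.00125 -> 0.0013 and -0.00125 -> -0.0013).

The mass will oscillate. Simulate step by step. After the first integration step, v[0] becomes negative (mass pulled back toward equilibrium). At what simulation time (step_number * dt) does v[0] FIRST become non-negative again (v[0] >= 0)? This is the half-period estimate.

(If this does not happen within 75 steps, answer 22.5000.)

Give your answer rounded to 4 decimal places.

Answer: 3.0000

Derivation:
Step 0: x=[7.2000] v=[0.0000]
Step 1: x=[6.9570] v=[-0.8100]
Step 2: x=[6.4956] v=[-1.5380]
Step 3: x=[5.8625] v=[-2.1103]
Step 4: x=[5.1218] v=[-2.4689]
Step 5: x=[4.3486] v=[-2.5775]
Step 6: x=[3.6210] v=[-2.4252]
Step 7: x=[3.0128] v=[-2.0273]
Step 8: x=[2.5856] v=[-1.4241]
Step 9: x=[2.3826] v=[-0.6767]
Step 10: x=[2.4244] v=[0.1392]
First v>=0 after going negative at step 10, time=3.0000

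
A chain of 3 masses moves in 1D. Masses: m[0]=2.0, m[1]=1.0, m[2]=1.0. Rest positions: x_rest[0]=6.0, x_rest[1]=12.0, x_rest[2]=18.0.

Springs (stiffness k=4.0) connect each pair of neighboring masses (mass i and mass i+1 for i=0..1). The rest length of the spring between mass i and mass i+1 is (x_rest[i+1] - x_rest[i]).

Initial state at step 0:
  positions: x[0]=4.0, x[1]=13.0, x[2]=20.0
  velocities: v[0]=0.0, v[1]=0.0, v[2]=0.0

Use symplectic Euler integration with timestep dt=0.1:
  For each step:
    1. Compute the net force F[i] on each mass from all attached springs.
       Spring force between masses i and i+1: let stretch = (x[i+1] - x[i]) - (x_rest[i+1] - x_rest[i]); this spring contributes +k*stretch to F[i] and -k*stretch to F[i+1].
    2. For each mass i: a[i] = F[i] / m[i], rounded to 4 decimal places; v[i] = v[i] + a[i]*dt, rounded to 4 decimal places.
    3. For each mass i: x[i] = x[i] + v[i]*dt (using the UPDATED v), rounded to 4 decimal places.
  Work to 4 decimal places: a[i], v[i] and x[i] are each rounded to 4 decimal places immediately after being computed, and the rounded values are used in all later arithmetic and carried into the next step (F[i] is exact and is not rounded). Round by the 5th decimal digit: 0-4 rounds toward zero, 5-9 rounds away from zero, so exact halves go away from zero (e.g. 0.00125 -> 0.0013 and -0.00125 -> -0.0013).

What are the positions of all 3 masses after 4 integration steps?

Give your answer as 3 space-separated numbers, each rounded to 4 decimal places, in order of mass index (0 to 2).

Answer: 4.5594 12.3029 19.5785

Derivation:
Step 0: x=[4.0000 13.0000 20.0000] v=[0.0000 0.0000 0.0000]
Step 1: x=[4.0600 12.9200 19.9600] v=[0.6000 -0.8000 -0.4000]
Step 2: x=[4.1772 12.7672 19.8784] v=[1.1720 -1.5280 -0.8160]
Step 3: x=[4.3462 12.5553 19.7524] v=[1.6900 -2.1195 -1.2605]
Step 4: x=[4.5594 12.3029 19.5785] v=[2.1318 -2.5243 -1.7393]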